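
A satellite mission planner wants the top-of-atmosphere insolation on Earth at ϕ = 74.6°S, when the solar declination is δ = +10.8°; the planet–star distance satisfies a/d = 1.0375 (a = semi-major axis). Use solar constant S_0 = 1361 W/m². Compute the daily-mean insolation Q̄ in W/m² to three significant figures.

cos h₀ = −tan(-74.6°) tan(+10.800°) = 0.6926, h₀ = 0.8058 rad.
Bracket: h₀ sin ϕ sin δ + cos ϕ cos δ sin h₀ = 0.8058×-0.96410×0.18738 + 0.26556×0.98229×0.72137 = -0.145570 + 0.188174 = 0.042604.
Inverse-square distance factor (a/d)² = 1.0375² = 1.076406.
Q̄ = (S_0/π) × 1.076406 × [bracket] = (1361/π) × 1.076406 × 0.042604 = 19.87 W/m².

Q̄ ≈ 19.9 W/m²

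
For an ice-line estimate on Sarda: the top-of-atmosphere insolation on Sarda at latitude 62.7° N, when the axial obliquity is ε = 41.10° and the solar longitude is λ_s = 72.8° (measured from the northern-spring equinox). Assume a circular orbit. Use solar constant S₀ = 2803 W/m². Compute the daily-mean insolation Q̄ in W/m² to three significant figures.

Q̄ ≈ 1.56e+03 W/m²

Solar declination: sin δ = sin ε · sin λ_s = sin 41.10° × sin 72.8° = 0.62798, so δ = +38.901°.
cos H₀ = −tan(+62.7°) tan(+38.901°) = -1.5634 ≤ −1 ⇒ polar day, H₀ = π.
Bracket: H₀ sin φ sin δ + cos φ cos δ sin H₀ = 3.1416×0.88862×0.62798 + 0.45865×0.77823×0.00000 = 1.753125 + 0.000000 = 1.753125.
Q̄ = (S₀/π) × [bracket] = (2803/π) × 1.753125 = 1564 W/m².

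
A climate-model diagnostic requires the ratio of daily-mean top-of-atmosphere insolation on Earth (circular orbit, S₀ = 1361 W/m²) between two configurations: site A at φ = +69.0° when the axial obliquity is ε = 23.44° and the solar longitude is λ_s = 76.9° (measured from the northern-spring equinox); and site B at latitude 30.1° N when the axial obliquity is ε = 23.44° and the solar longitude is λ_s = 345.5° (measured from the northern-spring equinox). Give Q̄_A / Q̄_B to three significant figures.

Q̄_A / Q̄_B ≈ 1.45

— Configuration A (φ=+69.0°):
Solar declination: sin δ = sin ε · sin λ_s = sin 23.44° × sin 76.9° = 0.38744, so δ = +22.795°.
cos H₀ = −tan(+69.0°) tan(+22.795°) = -1.0948 ≤ −1 ⇒ polar day, H₀ = π.
Bracket: H₀ sin φ sin δ + cos φ cos δ sin H₀ = 3.1416×0.93358×0.38744 + 0.35837×0.92190×0.00000 = 1.136336 + 0.000000 = 1.136336.
Q̄ = (S₀/π) × [bracket] = (1361/π) × 1.136336 = 492.28 W/m².
— Configuration B (φ=+30.1°):
Solar declination: sin δ = sin ε · sin λ_s = sin 23.44° × sin 345.5° = -0.09960, so δ = -5.716°.
cos H₀ = −tan(+30.1°) tan(-5.716°) = 0.0580, H₀ = 1.5127 rad.
Bracket: H₀ sin φ sin δ + cos φ cos δ sin H₀ = 1.5127×0.50151×-0.09960 + 0.86515×0.99503×0.99832 = -0.075560 + 0.859404 = 0.783844.
Q̄ = (S₀/π) × [bracket] = (1361/π) × 0.783844 = 339.58 W/m².
Ratio Q̄_A / Q̄_B = 492.28 / 339.58 = 1.450.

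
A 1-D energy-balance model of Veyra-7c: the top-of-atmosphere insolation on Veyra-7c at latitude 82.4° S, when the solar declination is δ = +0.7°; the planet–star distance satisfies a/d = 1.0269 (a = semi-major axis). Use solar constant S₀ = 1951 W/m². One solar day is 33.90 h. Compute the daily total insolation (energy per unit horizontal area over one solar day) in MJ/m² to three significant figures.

cos H₀ = −tan(-82.4°) tan(+0.700°) = 0.0916, H₀ = 1.4791 rad.
Bracket: H₀ sin φ sin δ + cos φ cos δ sin H₀ = 1.4791×-0.99122×0.01222 + 0.13226×0.99993×0.99580 = -0.017916 + 0.131695 = 0.113779.
Inverse-square distance factor (a/d)² = 1.0269² = 1.054524.
Q̄ = (S₀/π) × 1.054524 × [bracket] = (1951/π) × 1.054524 × 0.113779 = 74.512 W/m².
Daily total = Q̄ × 33.90 h × 3600 s/h = 74.512 × 33.90 × 3600 / 10⁶ = 9.093 MJ/m².

9.09 MJ/m²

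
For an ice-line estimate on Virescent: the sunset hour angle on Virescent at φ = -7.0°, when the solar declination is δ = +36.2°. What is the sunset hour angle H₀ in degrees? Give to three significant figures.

cos H₀ = −tan φ · tan δ = −tan(-7.0°) × tan(+36.200°) = 0.0899, so H₀ = 1.4808 rad = 84.84°.

H₀ = 84.8°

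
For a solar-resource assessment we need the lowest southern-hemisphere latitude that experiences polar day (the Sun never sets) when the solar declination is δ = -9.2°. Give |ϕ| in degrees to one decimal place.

Polar day requires cos h₀ = −tan ϕ tan δ ≤ −1, i.e. tan ϕ tan δ ≥ 1.
The boundary is |tan ϕ| · |tan δ| = 1, so |ϕ| = 90° − |δ| = 90° − 9.2° = 80.8° in the southern hemisphere.

|ϕ| = 80.8°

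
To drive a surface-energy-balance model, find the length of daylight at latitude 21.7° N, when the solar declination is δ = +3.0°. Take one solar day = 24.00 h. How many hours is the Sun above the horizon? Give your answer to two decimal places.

12.16 h

cos h₀ = −tan ϕ · tan δ = −tan(+21.7°) × tan(+3.000°) = -0.0209, so h₀ = 1.5917 rad = 91.20°.
Daylight = 2h₀/(2π) × 24.00 h = (1.5917/π) × 24.00 = 12.16 h.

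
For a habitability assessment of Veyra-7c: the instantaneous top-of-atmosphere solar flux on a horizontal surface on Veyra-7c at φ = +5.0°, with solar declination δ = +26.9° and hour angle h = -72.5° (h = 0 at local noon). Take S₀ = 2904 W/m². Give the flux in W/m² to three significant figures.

cos θ_z = sin φ sin δ + cos φ cos δ cos h = 0.039432 + 0.267148 = 0.306580.
Flux = S₀ · cos θ_z = 2904 × 0.306580 = 890.3 W/m².

890 W/m²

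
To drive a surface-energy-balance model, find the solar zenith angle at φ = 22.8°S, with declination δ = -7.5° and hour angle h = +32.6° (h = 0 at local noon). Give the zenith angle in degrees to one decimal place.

cos θ_z = sin φ sin δ + cos φ cos δ cos h = 0.050581 + 0.769982 = 0.820563.
θ_z = arccos(0.820563) = 34.9°.

θ_z = 34.9°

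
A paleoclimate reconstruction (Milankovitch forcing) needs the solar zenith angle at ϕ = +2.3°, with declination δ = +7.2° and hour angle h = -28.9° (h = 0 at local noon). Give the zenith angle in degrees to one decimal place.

cos θ_z = sin ϕ sin δ + cos ϕ cos δ cos h = 0.005030 + 0.867862 = 0.872892.
θ_z = arccos(0.872892) = 29.2°.

θ_z = 29.2°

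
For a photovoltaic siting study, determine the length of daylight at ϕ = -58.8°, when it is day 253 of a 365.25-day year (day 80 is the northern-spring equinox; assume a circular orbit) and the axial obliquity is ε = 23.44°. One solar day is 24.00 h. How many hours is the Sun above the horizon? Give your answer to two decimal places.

11.17 h

Solar longitude: L_s = 360° × (253 − 80)/365.25 = 170.513°.
sin δ = sin 23.44° × sin 170.513° = 0.06556, so δ = +3.759°.
cos h₀ = −tan ϕ · tan δ = −tan(-58.8°) × tan(+3.759°) = 0.1085, so h₀ = 1.4621 rad = 83.77°.
Daylight = 2h₀/(2π) × 24.00 h = (1.4621/π) × 24.00 = 11.17 h.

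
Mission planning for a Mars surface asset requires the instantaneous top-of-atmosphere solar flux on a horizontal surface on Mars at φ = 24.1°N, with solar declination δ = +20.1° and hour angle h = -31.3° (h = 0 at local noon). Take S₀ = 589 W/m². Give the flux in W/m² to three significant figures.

cos θ_z = sin φ sin δ + cos φ cos δ cos h = 0.140327 + 0.732474 = 0.872801.
Flux = S₀ · cos θ_z = 589 × 0.872801 = 514.1 W/m².

514 W/m²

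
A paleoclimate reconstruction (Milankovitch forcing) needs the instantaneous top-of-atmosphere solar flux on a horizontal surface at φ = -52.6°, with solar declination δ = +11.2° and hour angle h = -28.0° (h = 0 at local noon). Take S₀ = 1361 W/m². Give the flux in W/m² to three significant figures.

506 W/m²

cos θ_z = sin φ sin δ + cos φ cos δ cos h = -0.154303 + 0.526068 = 0.371765.
Flux = S₀ · cos θ_z = 1361 × 0.371765 = 506.0 W/m².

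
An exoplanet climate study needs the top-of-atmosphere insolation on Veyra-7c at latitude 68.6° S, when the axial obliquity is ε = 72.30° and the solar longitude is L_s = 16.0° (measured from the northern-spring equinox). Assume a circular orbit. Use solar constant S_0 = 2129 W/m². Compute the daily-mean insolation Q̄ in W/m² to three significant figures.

Solar declination: sin δ = sin ε · sin L_s = sin 72.30° × sin 16.0° = 0.26259, so δ = +15.224°.
cos h₀ = −tan(-68.6°) tan(+15.224°) = 0.6944, h₀ = 0.8032 rad.
Bracket: h₀ sin ϕ sin δ + cos ϕ cos δ sin h₀ = 0.8032×-0.93106×0.26259 + 0.36488×0.96491×0.71957 = -0.196372 + 0.253344 = 0.056972.
Q̄ = (S_0/π) × [bracket] = (2129/π) × 0.056972 = 38.61 W/m².

Q̄ ≈ 38.6 W/m²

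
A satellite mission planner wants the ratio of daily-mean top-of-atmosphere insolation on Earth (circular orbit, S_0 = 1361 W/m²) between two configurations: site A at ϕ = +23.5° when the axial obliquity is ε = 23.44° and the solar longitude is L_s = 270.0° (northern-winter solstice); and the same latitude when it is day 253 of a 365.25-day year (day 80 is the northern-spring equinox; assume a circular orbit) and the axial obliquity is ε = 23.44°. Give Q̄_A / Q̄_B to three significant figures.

— Configuration A (ϕ=+23.5°):
Solar declination: sin δ = sin ε · sin L_s = sin 23.44° × sin 270.0° = -0.39779, so δ = -23.440°.
cos h₀ = −tan(+23.5°) tan(-23.440°) = 0.1885, h₀ = 1.3811 rad.
Bracket: h₀ sin ϕ sin δ + cos ϕ cos δ sin h₀ = 1.3811×0.39875×-0.39779 + 0.91706×0.91748×0.98207 = -0.219068 + 0.826298 = 0.607230.
Q̄ = (S_0/π) × [bracket] = (1361/π) × 0.607230 = 263.06 W/m².
— Configuration B (ϕ=+23.5°):
Solar longitude: L_s = 360° × (253 − 80)/365.25 = 170.513°.
sin δ = sin 23.44° × sin 170.513° = 0.06556, so δ = +3.759°.
cos h₀ = −tan(+23.5°) tan(+3.759°) = -0.0286, h₀ = 1.5994 rad.
Bracket: h₀ sin ϕ sin δ + cos ϕ cos δ sin h₀ = 1.5994×0.39875×0.06556 + 0.91706×0.99785×0.99959 = 0.041812 + 0.914713 = 0.956525.
Q̄ = (S_0/π) × [bracket] = (1361/π) × 0.956525 = 414.39 W/m².
Ratio Q̄_A / Q̄_B = 263.06 / 414.39 = 0.6348.

Q̄_A / Q̄_B ≈ 0.635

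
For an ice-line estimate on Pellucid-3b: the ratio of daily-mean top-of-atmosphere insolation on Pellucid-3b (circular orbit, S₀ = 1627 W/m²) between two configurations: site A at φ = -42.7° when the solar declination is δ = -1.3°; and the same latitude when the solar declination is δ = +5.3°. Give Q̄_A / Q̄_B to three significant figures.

— Configuration A (φ=-42.7°):
cos H₀ = −tan(-42.7°) tan(-1.300°) = -0.0209, H₀ = 1.5917 rad.
Bracket: H₀ sin φ sin δ + cos φ cos δ sin H₀ = 1.5917×-0.67816×-0.02269 + 0.73491×0.99974×0.99978 = 0.024492 + 0.734557 = 0.759049.
Q̄ = (S₀/π) × [bracket] = (1627/π) × 0.759049 = 393.10 W/m².
— Configuration B (φ=-42.7°):
cos H₀ = −tan(-42.7°) tan(+5.300°) = 0.0856, H₀ = 1.4851 rad.
Bracket: H₀ sin φ sin δ + cos φ cos δ sin H₀ = 1.4851×-0.67816×0.09237 + 0.73491×0.99572×0.99633 = -0.093029 + 0.729079 = 0.636050.
Q̄ = (S₀/π) × [bracket] = (1627/π) × 0.636050 = 329.40 W/m².
Ratio Q̄_A / Q̄_B = 393.10 / 329.40 = 1.193.

Q̄_A / Q̄_B ≈ 1.19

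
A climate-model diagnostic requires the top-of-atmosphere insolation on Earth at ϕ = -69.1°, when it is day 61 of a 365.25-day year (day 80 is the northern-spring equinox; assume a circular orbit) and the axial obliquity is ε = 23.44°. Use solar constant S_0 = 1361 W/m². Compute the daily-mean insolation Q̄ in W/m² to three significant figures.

Solar longitude: L_s = 360° × (61 − 80)/365.25 = -18.727°, i.e. -18.727° + 360° = 341.273°.
sin δ = sin 23.44° × sin 341.273° = -0.12771, so δ = -7.337°.
cos h₀ = −tan(-69.1°) tan(-7.337°) = -0.3372, h₀ = 1.9147 rad.
Bracket: h₀ sin ϕ sin δ + cos ϕ cos δ sin h₀ = 1.9147×-0.93420×-0.12771 + 0.35674×0.99181×0.94143 = 0.228437 + 0.333095 = 0.561532.
Q̄ = (S_0/π) × [bracket] = (1361/π) × 0.561532 = 243.3 W/m².

Q̄ ≈ 243 W/m²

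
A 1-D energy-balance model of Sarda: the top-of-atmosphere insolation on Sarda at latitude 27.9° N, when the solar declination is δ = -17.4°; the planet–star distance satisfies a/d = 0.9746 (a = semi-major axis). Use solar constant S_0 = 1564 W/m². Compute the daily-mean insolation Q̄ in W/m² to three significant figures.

Q̄ ≈ 300 W/m²

cos h₀ = −tan(+27.9°) tan(-17.400°) = 0.1659, h₀ = 1.4041 rad.
Bracket: h₀ sin ϕ sin δ + cos ϕ cos δ sin h₀ = 1.4041×0.46793×-0.29904 + 0.88377×0.95424×0.98614 = -0.196475 + 0.831640 = 0.635165.
Inverse-square distance factor (a/d)² = 0.9746² = 0.949845.
Q̄ = (S_0/π) × 0.949845 × [bracket] = (1564/π) × 0.949845 × 0.635165 = 300.3 W/m².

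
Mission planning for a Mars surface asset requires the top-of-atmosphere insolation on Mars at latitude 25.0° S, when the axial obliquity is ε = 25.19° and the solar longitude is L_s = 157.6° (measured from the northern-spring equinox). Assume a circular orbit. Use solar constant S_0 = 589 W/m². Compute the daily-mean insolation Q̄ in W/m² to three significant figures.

Q̄ ≈ 148 W/m²

Solar declination: sin δ = sin ε · sin L_s = sin 25.19° × sin 157.6° = 0.16219, so δ = +9.334°.
cos h₀ = −tan(-25.0°) tan(+9.334°) = 0.0766, h₀ = 1.4941 rad.
Bracket: h₀ sin ϕ sin δ + cos ϕ cos δ sin h₀ = 1.4941×-0.42262×0.16219 + 0.90631×0.98676×0.99706 = -0.102413 + 0.891681 = 0.789268.
Q̄ = (S_0/π) × [bracket] = (589/π) × 0.789268 = 148.0 W/m².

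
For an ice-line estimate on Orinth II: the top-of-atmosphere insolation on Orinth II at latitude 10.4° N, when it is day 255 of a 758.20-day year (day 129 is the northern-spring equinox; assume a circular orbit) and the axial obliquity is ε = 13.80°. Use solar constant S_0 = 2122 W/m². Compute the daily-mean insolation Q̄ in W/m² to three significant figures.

Solar longitude: L_s = 360° × (255 − 129)/758.20 = 59.826°.
sin δ = sin 13.80° × sin 59.826° = 0.20621, so δ = +11.900°.
cos h₀ = −tan(+10.4°) tan(+11.900°) = -0.0387, h₀ = 1.6095 rad.
Bracket: h₀ sin ϕ sin δ + cos ϕ cos δ sin h₀ = 1.6095×0.18052×0.20621 + 0.98357×0.97851×0.99925 = 0.059914 + 0.961711 = 1.021625.
Q̄ = (S_0/π) × [bracket] = (2122/π) × 1.021625 = 690.1 W/m².

Q̄ ≈ 690 W/m²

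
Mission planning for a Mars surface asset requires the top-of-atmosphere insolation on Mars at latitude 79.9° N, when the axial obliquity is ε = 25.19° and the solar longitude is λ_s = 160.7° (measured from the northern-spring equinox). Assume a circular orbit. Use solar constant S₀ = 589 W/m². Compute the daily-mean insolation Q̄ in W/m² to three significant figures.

Q̄ ≈ 84.4 W/m²

Solar declination: sin δ = sin ε · sin λ_s = sin 25.19° × sin 160.7° = 0.14067, so δ = +8.087°.
cos H₀ = −tan(+79.9°) tan(+8.087°) = -0.7977, H₀ = 2.4942 rad.
Bracket: H₀ sin φ sin δ + cos φ cos δ sin H₀ = 2.4942×0.98450×0.14067 + 0.17537×0.99006×0.60309 = 0.345421 + 0.104713 = 0.450134.
Q̄ = (S₀/π) × [bracket] = (589/π) × 0.450134 = 84.39 W/m².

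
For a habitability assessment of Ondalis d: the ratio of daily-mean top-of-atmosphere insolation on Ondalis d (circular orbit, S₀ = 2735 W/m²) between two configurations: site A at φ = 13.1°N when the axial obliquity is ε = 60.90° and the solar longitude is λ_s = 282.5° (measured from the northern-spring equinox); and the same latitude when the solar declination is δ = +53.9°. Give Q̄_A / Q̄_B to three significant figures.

Q̄_A / Q̄_B ≈ 0.271

— Configuration A (φ=+13.1°):
Solar declination: sin δ = sin ε · sin λ_s = sin 60.90° × sin 282.5° = -0.85306, so δ = -58.546°.
cos H₀ = −tan(+13.1°) tan(-58.546°) = 0.3804, H₀ = 1.1805 rad.
Bracket: H₀ sin φ sin δ + cos φ cos δ sin H₀ = 1.1805×0.22665×-0.85306 + 0.97398×0.52181×0.92481 = -0.228245 + 0.470019 = 0.241774.
Q̄ = (S₀/π) × [bracket] = (2735/π) × 0.241774 = 210.48 W/m².
— Configuration B (φ=+13.1°):
cos H₀ = −tan(+13.1°) tan(+53.900°) = -0.3191, H₀ = 1.8956 rad.
Bracket: H₀ sin φ sin δ + cos φ cos δ sin H₀ = 1.8956×0.22665×0.80799 + 0.97398×0.58920×0.94771 = 0.347143 + 0.543861 = 0.891004.
Q̄ = (S₀/π) × [bracket] = (2735/π) × 0.891004 = 775.69 W/m².
Ratio Q̄_A / Q̄_B = 210.48 / 775.69 = 0.2713.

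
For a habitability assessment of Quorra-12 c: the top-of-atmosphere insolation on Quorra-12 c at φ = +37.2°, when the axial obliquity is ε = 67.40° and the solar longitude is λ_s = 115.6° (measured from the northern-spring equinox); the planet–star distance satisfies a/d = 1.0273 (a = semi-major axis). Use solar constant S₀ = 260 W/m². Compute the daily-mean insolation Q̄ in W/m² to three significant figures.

Solar declination: sin δ = sin ε · sin λ_s = sin 67.40° × sin 115.6° = 0.83258, so δ = +56.365°.
cos H₀ = −tan(+37.2°) tan(+56.365°) = -1.1409 ≤ −1 ⇒ polar day, H₀ = π.
Bracket: H₀ sin φ sin δ + cos φ cos δ sin H₀ = 3.1416×0.60460×0.83258 + 0.79653×0.55390×0.00000 = 1.581412 + 0.000000 = 1.581412.
Inverse-square distance factor (a/d)² = 1.0273² = 1.055345.
Q̄ = (S₀/π) × 1.055345 × [bracket] = (260/π) × 1.055345 × 1.581412 = 138.1 W/m².

Q̄ ≈ 138 W/m²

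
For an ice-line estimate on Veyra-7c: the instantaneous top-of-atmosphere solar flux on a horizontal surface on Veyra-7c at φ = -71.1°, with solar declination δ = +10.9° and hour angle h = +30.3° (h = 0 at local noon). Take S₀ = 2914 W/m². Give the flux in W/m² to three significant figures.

cos θ_z = sin φ sin δ + cos φ cos δ cos h = -0.178900 + 0.274623 = 0.095723.
Flux = S₀ · cos θ_z = 2914 × 0.095723 = 278.9 W/m².

279 W/m²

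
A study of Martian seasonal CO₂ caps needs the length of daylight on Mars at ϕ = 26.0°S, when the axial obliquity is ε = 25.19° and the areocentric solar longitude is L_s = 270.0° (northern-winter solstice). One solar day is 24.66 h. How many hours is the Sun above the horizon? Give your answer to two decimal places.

14.15 h

sin δ = sin 25.19° × sin 270.0° = -0.42562, so δ = -25.190°.
cos h₀ = −tan ϕ · tan δ = −tan(-26.0°) × tan(-25.190°) = -0.2294, so h₀ = 1.8023 rad = 103.26°.
Daylight = 2h₀/(2π) × 24.66 h = (1.8023/π) × 24.66 = 14.15 h.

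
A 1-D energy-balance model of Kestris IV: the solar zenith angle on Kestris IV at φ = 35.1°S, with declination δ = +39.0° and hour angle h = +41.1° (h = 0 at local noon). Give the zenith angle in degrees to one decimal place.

cos θ_z = sin φ sin δ + cos φ cos δ cos h = -0.361863 + 0.479132 = 0.117269.
θ_z = arccos(0.117269) = 83.3°.

θ_z = 83.3°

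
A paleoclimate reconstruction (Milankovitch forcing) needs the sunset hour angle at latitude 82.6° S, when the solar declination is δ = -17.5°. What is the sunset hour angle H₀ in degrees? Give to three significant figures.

H₀ = 180°

Sunrise equation: cos H₀ = −tan φ · tan δ = -2.4277 ≤ −1, so the Sun never sets (polar day) and H₀ = π.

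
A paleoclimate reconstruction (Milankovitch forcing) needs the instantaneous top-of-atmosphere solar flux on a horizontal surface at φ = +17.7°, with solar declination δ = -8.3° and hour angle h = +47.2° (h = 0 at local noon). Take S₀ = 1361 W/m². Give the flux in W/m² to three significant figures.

cos θ_z = sin φ sin δ + cos φ cos δ cos h = -0.043889 + 0.640498 = 0.596609.
Flux = S₀ · cos θ_z = 1361 × 0.596609 = 812.0 W/m².

812 W/m²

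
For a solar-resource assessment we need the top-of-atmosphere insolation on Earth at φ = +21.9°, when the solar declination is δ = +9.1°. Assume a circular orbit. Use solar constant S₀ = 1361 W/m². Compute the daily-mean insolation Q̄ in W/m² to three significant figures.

Q̄ ≈ 438 W/m²

cos H₀ = −tan(+21.9°) tan(+9.100°) = -0.0644, H₀ = 1.6352 rad.
Bracket: H₀ sin φ sin δ + cos φ cos δ sin H₀ = 1.6352×0.37299×0.15816 + 0.92784×0.98741×0.99792 = 0.096464 + 0.914253 = 1.010717.
Q̄ = (S₀/π) × [bracket] = (1361/π) × 1.010717 = 437.9 W/m².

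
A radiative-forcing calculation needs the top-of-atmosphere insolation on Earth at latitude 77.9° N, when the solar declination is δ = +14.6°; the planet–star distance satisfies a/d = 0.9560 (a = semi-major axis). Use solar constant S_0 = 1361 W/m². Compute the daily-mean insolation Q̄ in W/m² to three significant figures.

Q̄ ≈ 307 W/m²

cos h₀ = −tan(+77.9°) tan(+14.600°) = -1.2150 ≤ −1 ⇒ polar day, h₀ = π.
Bracket: h₀ sin ϕ sin δ + cos ϕ cos δ sin h₀ = 3.1416×0.97778×0.25207 + 0.20962×0.96771×0.00000 = 0.774307 + 0.000000 = 0.774307.
Inverse-square distance factor (a/d)² = 0.9560² = 0.913936.
Q̄ = (S_0/π) × 0.913936 × [bracket] = (1361/π) × 0.913936 × 0.774307 = 306.6 W/m².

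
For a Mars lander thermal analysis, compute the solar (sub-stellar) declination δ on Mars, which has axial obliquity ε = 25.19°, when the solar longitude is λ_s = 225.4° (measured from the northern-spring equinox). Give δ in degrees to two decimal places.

δ = -17.64°

sin δ = sin ε · sin λ_s = sin 25.19° × sin 225.4° = -0.303053.
δ = arcsin(-0.303053) = -17.64°.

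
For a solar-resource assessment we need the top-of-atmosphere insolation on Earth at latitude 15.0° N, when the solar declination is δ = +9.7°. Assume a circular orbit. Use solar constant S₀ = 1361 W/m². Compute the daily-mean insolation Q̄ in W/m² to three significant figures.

Q̄ ≈ 443 W/m²

cos H₀ = −tan(+15.0°) tan(+9.700°) = -0.0458, H₀ = 1.6166 rad.
Bracket: H₀ sin φ sin δ + cos φ cos δ sin H₀ = 1.6166×0.25882×0.16849 + 0.96593×0.98570×0.99895 = 0.070498 + 0.951117 = 1.021615.
Q̄ = (S₀/π) × [bracket] = (1361/π) × 1.021615 = 442.6 W/m².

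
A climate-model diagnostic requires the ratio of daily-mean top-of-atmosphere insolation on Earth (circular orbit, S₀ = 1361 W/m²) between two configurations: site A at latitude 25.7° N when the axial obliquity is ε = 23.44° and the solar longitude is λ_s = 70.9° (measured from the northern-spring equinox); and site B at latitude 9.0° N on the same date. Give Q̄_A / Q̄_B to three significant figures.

Q̄_A / Q̄_B ≈ 1.10

— Configuration A (φ=+25.7°):
Solar declination: sin δ = sin ε · sin λ_s = sin 23.44° × sin 70.9° = 0.37589, so δ = +22.079°.
cos H₀ = −tan(+25.7°) tan(+22.079°) = -0.1952, H₀ = 1.7673 rad.
Bracket: H₀ sin φ sin δ + cos φ cos δ sin H₀ = 1.7673×0.43366×0.37589 + 0.90108×0.92666×0.98076 = 0.288085 + 0.818929 = 1.107014.
Q̄ = (S₀/π) × [bracket] = (1361/π) × 1.107014 = 479.58 W/m².
— Configuration B (φ=+9.0°):
cos H₀ = −tan(+9.0°) tan(+22.079°) = -0.0642, H₀ = 1.6351 rad.
Bracket: H₀ sin φ sin δ + cos φ cos δ sin H₀ = 1.6351×0.15643×0.37589 + 0.98769×0.92666×0.99793 = 0.096145 + 0.913358 = 1.009503.
Q̄ = (S₀/π) × [bracket] = (1361/π) × 1.009503 = 437.34 W/m².
Ratio Q̄_A / Q̄_B = 479.58 / 437.34 = 1.097.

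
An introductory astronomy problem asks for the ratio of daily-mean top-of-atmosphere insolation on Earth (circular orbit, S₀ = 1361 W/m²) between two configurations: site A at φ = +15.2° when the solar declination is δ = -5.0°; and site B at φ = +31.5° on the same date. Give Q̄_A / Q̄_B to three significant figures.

— Configuration A (φ=+15.2°):
cos H₀ = −tan(+15.2°) tan(-5.000°) = 0.0238, H₀ = 1.5470 rad.
Bracket: H₀ sin φ sin δ + cos φ cos δ sin H₀ = 1.5470×0.26219×-0.08716 + 0.96502×0.99619×0.99972 = -0.035353 + 0.961074 = 0.925721.
Q̄ = (S₀/π) × [bracket] = (1361/π) × 0.925721 = 401.04 W/m².
— Configuration B (φ=+31.5°):
cos H₀ = −tan(+31.5°) tan(-5.000°) = 0.0536, H₀ = 1.5172 rad.
Bracket: H₀ sin φ sin δ + cos φ cos δ sin H₀ = 1.5172×0.52250×-0.08716 + 0.85264×0.99619×0.99856 = -0.069095 + 0.848168 = 0.779073.
Q̄ = (S₀/π) × [bracket] = (1361/π) × 0.779073 = 337.51 W/m².
Ratio Q̄_A / Q̄_B = 401.04 / 337.51 = 1.188.

Q̄_A / Q̄_B ≈ 1.19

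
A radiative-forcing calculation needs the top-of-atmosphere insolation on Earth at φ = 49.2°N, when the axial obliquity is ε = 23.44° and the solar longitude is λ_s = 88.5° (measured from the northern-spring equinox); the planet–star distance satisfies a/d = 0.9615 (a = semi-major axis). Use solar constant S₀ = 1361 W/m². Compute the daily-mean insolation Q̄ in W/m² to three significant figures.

Solar declination: sin δ = sin ε · sin λ_s = sin 23.44° × sin 88.5° = 0.39765, so δ = +23.431°.
cos H₀ = −tan(+49.2°) tan(+23.431°) = -0.5021, H₀ = 2.0968 rad.
Bracket: H₀ sin φ sin δ + cos φ cos δ sin H₀ = 2.0968×0.75700×0.39765 + 0.65342×0.91754×0.86482 = 0.631181 + 0.518493 = 1.149674.
Inverse-square distance factor (a/d)² = 0.9615² = 0.924482.
Q̄ = (S₀/π) × 0.924482 × [bracket] = (1361/π) × 0.924482 × 1.149674 = 460.4 W/m².

Q̄ ≈ 460 W/m²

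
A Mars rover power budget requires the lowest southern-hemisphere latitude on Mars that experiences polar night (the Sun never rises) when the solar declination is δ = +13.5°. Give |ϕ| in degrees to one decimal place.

Polar night requires cos h₀ = −tan ϕ tan δ ≥ 1, i.e. tan ϕ tan δ ≤ −1.
The boundary is |tan ϕ| · |tan δ| = 1, so |ϕ| = 90° − |δ| = 90° − 13.5° = 76.5° in the southern hemisphere.

|ϕ| = 76.5°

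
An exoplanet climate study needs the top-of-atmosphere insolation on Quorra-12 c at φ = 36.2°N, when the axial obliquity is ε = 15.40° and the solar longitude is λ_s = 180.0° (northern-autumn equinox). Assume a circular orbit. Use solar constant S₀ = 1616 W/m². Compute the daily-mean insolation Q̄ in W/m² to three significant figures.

Solar declination: sin δ = sin ε · sin λ_s = sin 15.40° × sin 180.0° = 0.00000, so δ = +0.000°.
cos H₀ = −tan(+36.2°) tan(+0.000°) = -0.0000, H₀ = 1.5708 rad.
Bracket: H₀ sin φ sin δ + cos φ cos δ sin H₀ = 1.5708×0.59061×0.00000 + 0.80696×1.00000×1.00000 = 0.000000 + 0.806960 = 0.806960.
Q̄ = (S₀/π) × [bracket] = (1616/π) × 0.806960 = 415.1 W/m².

Q̄ ≈ 415 W/m²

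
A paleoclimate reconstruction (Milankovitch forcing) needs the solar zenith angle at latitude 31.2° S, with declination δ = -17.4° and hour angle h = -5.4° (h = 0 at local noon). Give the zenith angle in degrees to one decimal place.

θ_z = 14.6°

cos θ_z = sin ϕ sin δ + cos ϕ cos δ cos h = 0.154911 + 0.812601 = 0.967512.
θ_z = arccos(0.967512) = 14.6°.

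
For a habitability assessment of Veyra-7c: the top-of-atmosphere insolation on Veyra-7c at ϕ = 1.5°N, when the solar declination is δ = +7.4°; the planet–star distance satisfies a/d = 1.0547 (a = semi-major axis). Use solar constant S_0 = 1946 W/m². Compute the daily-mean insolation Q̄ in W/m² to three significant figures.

cos h₀ = −tan(+1.5°) tan(+7.400°) = -0.0034, h₀ = 1.5742 rad.
Bracket: h₀ sin ϕ sin δ + cos ϕ cos δ sin h₀ = 1.5742×0.02618×0.12880 + 0.99966×0.99167×0.99999 = 0.005308 + 0.991323 = 0.996631.
Inverse-square distance factor (a/d)² = 1.0547² = 1.112392.
Q̄ = (S_0/π) × 1.112392 × [bracket] = (1946/π) × 1.112392 × 0.996631 = 686.7 W/m².

Q̄ ≈ 687 W/m²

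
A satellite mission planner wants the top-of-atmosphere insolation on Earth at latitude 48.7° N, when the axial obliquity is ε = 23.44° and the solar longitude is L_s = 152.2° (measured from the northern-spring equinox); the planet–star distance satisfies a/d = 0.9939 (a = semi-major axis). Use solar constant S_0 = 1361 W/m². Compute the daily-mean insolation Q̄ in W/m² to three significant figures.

Q̄ ≈ 378 W/m²

Solar declination: sin δ = sin ε · sin L_s = sin 23.44° × sin 152.2° = 0.18552, so δ = +10.692°.
cos h₀ = −tan(+48.7°) tan(+10.692°) = -0.2149, h₀ = 1.7874 rad.
Bracket: h₀ sin ϕ sin δ + cos ϕ cos δ sin h₀ = 1.7874×0.75126×0.18552 + 0.66000×0.98264×0.97663 = 0.249117 + 0.633386 = 0.882503.
Inverse-square distance factor (a/d)² = 0.9939² = 0.987837.
Q̄ = (S_0/π) × 0.987837 × [bracket] = (1361/π) × 0.987837 × 0.882503 = 377.7 W/m².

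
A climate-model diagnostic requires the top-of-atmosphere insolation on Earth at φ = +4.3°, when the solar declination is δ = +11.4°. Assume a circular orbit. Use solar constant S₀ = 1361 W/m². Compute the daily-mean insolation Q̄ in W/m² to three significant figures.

cos H₀ = −tan(+4.3°) tan(+11.400°) = -0.0152, H₀ = 1.5860 rad.
Bracket: H₀ sin φ sin δ + cos φ cos δ sin H₀ = 1.5860×0.07498×0.19766 + 0.99719×0.98027×0.99989 = 0.023505 + 0.977408 = 1.000913.
Q̄ = (S₀/π) × [bracket] = (1361/π) × 1.000913 = 433.6 W/m².

Q̄ ≈ 434 W/m²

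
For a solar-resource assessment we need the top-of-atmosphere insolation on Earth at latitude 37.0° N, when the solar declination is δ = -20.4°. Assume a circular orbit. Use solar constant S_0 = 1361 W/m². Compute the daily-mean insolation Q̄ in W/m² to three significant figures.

cos h₀ = −tan(+37.0°) tan(-20.400°) = 0.2802, h₀ = 1.2867 rad.
Bracket: h₀ sin ϕ sin δ + cos ϕ cos δ sin h₀ = 1.2867×0.60182×-0.34857 + 0.79864×0.93728×0.95993 = -0.269919 + 0.718555 = 0.448636.
Q̄ = (S_0/π) × [bracket] = (1361/π) × 0.448636 = 194.4 W/m².

Q̄ ≈ 194 W/m²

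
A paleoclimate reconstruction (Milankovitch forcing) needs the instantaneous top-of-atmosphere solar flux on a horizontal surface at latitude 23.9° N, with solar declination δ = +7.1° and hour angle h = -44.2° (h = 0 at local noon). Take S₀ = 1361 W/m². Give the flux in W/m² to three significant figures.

953 W/m²

cos θ_z = sin φ sin δ + cos φ cos δ cos h = 0.050076 + 0.650412 = 0.700488.
Flux = S₀ · cos θ_z = 1361 × 0.700488 = 953.4 W/m².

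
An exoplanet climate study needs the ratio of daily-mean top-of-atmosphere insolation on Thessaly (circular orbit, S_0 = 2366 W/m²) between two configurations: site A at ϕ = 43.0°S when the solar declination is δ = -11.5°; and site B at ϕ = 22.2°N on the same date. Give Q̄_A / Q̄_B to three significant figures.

— Configuration A (ϕ=-43.0°):
cos h₀ = −tan(-43.0°) tan(-11.500°) = -0.1897, h₀ = 1.7617 rad.
Bracket: h₀ sin ϕ sin δ + cos ϕ cos δ sin h₀ = 1.7617×-0.68200×-0.19937 + 0.73135×0.97992×0.98184 = 0.239539 + 0.703650 = 0.943189.
Q̄ = (S_0/π) × [bracket] = (2366/π) × 0.943189 = 710.34 W/m².
— Configuration B (ϕ=+22.2°):
cos h₀ = −tan(+22.2°) tan(-11.500°) = 0.0830, h₀ = 1.4877 rad.
Bracket: h₀ sin ϕ sin δ + cos ϕ cos δ sin h₀ = 1.4877×0.37784×-0.19937 + 0.92587×0.97992×0.99655 = -0.112068 + 0.904148 = 0.792080.
Q̄ = (S_0/π) × [bracket] = (2366/π) × 0.792080 = 596.53 W/m².
Ratio Q̄_A / Q̄_B = 710.34 / 596.53 = 1.191.

Q̄_A / Q̄_B ≈ 1.19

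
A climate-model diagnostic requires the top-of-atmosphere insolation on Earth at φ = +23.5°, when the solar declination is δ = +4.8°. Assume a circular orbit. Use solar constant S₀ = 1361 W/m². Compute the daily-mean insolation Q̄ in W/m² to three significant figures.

cos H₀ = −tan(+23.5°) tan(+4.800°) = -0.0365, H₀ = 1.6073 rad.
Bracket: H₀ sin φ sin δ + cos φ cos δ sin H₀ = 1.6073×0.39875×0.08368 + 0.91706×0.99649×0.99933 = 0.053631 + 0.913229 = 0.966860.
Q̄ = (S₀/π) × [bracket] = (1361/π) × 0.966860 = 418.9 W/m².

Q̄ ≈ 419 W/m²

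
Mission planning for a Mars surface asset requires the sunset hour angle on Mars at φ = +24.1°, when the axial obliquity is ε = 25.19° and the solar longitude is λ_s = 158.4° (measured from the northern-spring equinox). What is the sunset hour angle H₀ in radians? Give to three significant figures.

H₀ = 1.64 rad

Solar declination: sin δ = sin ε · sin λ_s = sin 25.19° × sin 158.4° = 0.15668, so δ = +9.014°.
cos H₀ = −tan φ · tan δ = −tan(+24.1°) × tan(+9.014°) = -0.0710, so H₀ = 1.6418 rad = 94.07°.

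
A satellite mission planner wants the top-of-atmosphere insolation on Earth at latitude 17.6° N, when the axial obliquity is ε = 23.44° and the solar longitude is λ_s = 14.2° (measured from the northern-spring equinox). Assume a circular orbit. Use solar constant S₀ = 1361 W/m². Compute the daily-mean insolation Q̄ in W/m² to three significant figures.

Solar declination: sin δ = sin ε · sin λ_s = sin 23.44° × sin 14.2° = 0.09758, so δ = +5.600°.
cos H₀ = −tan(+17.6°) tan(+5.600°) = -0.0311, H₀ = 1.6019 rad.
Bracket: H₀ sin φ sin δ + cos φ cos δ sin H₀ = 1.6019×0.30237×0.09758 + 0.95319×0.99523×0.99952 = 0.047264 + 0.948188 = 0.995452.
Q̄ = (S₀/π) × [bracket] = (1361/π) × 0.995452 = 431.2 W/m².

Q̄ ≈ 431 W/m²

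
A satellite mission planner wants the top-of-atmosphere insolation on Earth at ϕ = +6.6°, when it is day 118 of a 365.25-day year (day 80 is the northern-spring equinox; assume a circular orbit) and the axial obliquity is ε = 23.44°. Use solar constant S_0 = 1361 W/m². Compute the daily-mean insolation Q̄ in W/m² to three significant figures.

Q̄ ≈ 437 W/m²

Solar longitude: L_s = 360° × (118 − 80)/365.25 = 37.454°.
sin δ = sin 23.44° × sin 37.454° = 0.24190, so δ = +13.999°.
cos h₀ = −tan(+6.6°) tan(+13.999°) = -0.0288, h₀ = 1.5996 rad.
Bracket: h₀ sin ϕ sin δ + cos ϕ cos δ sin h₀ = 1.5996×0.11494×0.24190 + 0.99337×0.97030×0.99958 = 0.044475 + 0.963462 = 1.007937.
Q̄ = (S_0/π) × [bracket] = (1361/π) × 1.007937 = 436.7 W/m².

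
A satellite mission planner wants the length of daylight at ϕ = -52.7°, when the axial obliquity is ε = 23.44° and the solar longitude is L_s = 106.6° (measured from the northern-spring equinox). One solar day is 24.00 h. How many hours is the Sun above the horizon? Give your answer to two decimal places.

7.63 h

Solar declination: sin δ = sin ε · sin L_s = sin 23.44° × sin 106.6° = 0.38121, so δ = +22.409°.
cos h₀ = −tan ϕ · tan δ = −tan(-52.7°) × tan(+22.409°) = 0.5413, so h₀ = 0.9988 rad = 57.23°.
Daylight = 2h₀/(2π) × 24.00 h = (0.9988/π) × 24.00 = 7.63 h.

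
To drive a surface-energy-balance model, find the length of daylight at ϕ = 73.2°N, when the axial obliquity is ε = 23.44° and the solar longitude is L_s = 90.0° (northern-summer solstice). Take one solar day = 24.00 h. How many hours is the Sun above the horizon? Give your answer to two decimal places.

Solar declination: sin δ = sin ε · sin L_s = sin 23.44° × sin 90.0° = 0.39779, so δ = +23.440°.
Sunrise equation: cos h₀ = −tan ϕ · tan δ = -1.4360 ≤ −1, so the Sun never sets (polar day) and h₀ = π.
Daylight = 2h₀/(2π) × 24.00 h = (3.1416/π) × 24.00 = 24.00 h.

24.00 h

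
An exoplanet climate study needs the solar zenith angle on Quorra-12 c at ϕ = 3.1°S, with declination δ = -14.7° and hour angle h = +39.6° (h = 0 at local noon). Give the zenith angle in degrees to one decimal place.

θ_z = 40.7°

cos θ_z = sin ϕ sin δ + cos ϕ cos δ cos h = 0.013723 + 0.744202 = 0.757925.
θ_z = arccos(0.757925) = 40.7°.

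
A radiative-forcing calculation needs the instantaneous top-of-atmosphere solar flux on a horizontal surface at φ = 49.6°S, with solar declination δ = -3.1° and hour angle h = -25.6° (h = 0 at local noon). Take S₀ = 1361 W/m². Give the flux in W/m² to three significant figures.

850 W/m²

cos θ_z = sin φ sin δ + cos φ cos δ cos h = 0.041183 + 0.583640 = 0.624823.
Flux = S₀ · cos θ_z = 1361 × 0.624823 = 850.4 W/m².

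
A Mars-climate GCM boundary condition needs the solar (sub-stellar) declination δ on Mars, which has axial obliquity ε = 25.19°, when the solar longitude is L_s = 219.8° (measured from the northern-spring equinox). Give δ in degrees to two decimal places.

sin δ = sin ε · sin L_s = sin 25.19° × sin 219.8° = -0.272444.
δ = arcsin(-0.272444) = -15.81°.

δ = -15.81°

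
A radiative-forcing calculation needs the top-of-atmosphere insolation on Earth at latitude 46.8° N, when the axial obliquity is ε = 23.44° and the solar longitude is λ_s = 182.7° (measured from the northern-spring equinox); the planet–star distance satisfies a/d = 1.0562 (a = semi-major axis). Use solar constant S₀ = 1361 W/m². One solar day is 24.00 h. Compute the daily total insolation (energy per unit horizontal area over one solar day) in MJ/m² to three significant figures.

Solar declination: sin δ = sin ε · sin λ_s = sin 23.44° × sin 182.7° = -0.01874, so δ = -1.074°.
cos H₀ = −tan(+46.8°) tan(-1.074°) = 0.0200, H₀ = 1.5508 rad.
Bracket: H₀ sin φ sin δ + cos φ cos δ sin H₀ = 1.5508×0.72897×-0.01874 + 0.68455×0.99982×0.99980 = -0.021185 + 0.684290 = 0.663105.
Inverse-square distance factor (a/d)² = 1.0562² = 1.115558.
Q̄ = (S₀/π) × 1.115558 × [bracket] = (1361/π) × 1.115558 × 0.663105 = 320.47 W/m².
Daily total = Q̄ × 24.00 h × 3600 s/h = 320.47 × 24.00 × 3600 / 10⁶ = 27.69 MJ/m².

27.7 MJ/m²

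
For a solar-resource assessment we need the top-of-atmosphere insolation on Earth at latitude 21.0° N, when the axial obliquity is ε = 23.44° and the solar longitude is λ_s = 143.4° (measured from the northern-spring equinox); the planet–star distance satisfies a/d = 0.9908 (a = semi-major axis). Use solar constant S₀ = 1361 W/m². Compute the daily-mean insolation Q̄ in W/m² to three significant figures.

Q̄ ≈ 444 W/m²

Solar declination: sin δ = sin ε · sin λ_s = sin 23.44° × sin 143.4° = 0.23717, so δ = +13.720°.
cos H₀ = −tan(+21.0°) tan(+13.720°) = -0.0937, H₀ = 1.6646 rad.
Bracket: H₀ sin φ sin δ + cos φ cos δ sin H₀ = 1.6646×0.35837×0.23717 + 0.93358×0.97147×0.99560 = 0.141482 + 0.902954 = 1.044436.
Inverse-square distance factor (a/d)² = 0.9908² = 0.981685.
Q̄ = (S₀/π) × 0.981685 × [bracket] = (1361/π) × 0.981685 × 1.044436 = 444.2 W/m².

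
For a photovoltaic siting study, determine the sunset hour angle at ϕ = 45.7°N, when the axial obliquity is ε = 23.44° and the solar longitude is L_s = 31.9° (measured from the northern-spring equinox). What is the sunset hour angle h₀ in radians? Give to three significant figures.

h₀ = 1.79 rad

Solar declination: sin δ = sin ε · sin L_s = sin 23.44° × sin 31.9° = 0.21021, so δ = +12.134°.
cos h₀ = −tan ϕ · tan δ = −tan(+45.7°) × tan(+12.134°) = -0.2203, so h₀ = 1.7929 rad = 102.73°.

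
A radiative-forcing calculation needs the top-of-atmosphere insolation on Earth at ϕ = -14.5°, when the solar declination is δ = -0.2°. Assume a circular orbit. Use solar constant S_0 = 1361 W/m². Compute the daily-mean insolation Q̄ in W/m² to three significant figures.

cos h₀ = −tan(-14.5°) tan(-0.200°) = -0.0009, h₀ = 1.5717 rad.
Bracket: h₀ sin ϕ sin δ + cos ϕ cos δ sin h₀ = 1.5717×-0.25038×-0.00349 + 0.96815×0.99999×1.00000 = 0.001373 + 0.968140 = 0.969513.
Q̄ = (S_0/π) × [bracket] = (1361/π) × 0.969513 = 420.0 W/m².

Q̄ ≈ 420 W/m²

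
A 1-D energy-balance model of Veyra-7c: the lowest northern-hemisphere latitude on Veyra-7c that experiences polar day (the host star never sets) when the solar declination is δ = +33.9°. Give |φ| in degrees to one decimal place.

|φ| = 56.1°

Polar day requires cos H₀ = −tan φ tan δ ≤ −1, i.e. tan φ tan δ ≥ 1.
The boundary is |tan φ| · |tan δ| = 1, so |φ| = 90° − |δ| = 90° − 33.9° = 56.1° in the northern hemisphere.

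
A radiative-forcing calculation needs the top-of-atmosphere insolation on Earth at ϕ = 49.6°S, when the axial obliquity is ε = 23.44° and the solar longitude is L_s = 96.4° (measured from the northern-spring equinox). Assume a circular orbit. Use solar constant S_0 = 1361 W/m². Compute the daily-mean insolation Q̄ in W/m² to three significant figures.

Q̄ ≈ 86.8 W/m²

Solar declination: sin δ = sin ε · sin L_s = sin 23.44° × sin 96.4° = 0.39531, so δ = +23.285°.
cos h₀ = −tan(-49.6°) tan(+23.285°) = 0.5057, h₀ = 1.0406 rad.
Bracket: h₀ sin ϕ sin δ + cos ϕ cos δ sin h₀ = 1.0406×-0.76154×0.39531 + 0.64812×0.91855×0.86272 = -0.313267 + 0.513604 = 0.200337.
Q̄ = (S_0/π) × [bracket] = (1361/π) × 0.200337 = 86.79 W/m².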